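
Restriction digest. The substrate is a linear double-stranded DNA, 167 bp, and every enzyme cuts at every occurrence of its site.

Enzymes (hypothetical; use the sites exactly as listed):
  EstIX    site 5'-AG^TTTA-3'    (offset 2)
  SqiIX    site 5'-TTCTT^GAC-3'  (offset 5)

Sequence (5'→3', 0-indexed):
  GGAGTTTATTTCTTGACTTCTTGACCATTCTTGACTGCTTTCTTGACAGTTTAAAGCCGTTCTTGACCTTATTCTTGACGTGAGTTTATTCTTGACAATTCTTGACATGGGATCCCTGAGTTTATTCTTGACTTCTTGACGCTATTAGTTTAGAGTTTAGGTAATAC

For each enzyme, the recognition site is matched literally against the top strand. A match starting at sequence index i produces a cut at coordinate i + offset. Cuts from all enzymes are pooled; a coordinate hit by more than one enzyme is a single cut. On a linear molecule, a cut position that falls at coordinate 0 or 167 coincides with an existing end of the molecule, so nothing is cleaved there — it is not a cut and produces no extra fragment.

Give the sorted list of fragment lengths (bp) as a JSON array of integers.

[4,5,7,8,8,8,9,9,10,10,10,11,12,12,12,15,17]

Per-enzyme occurrences:
  EstIX AGTTTA/2: at [2, 47, 82, 118, 146, 153] ⇒ [4, 49, 84, 120, 148, 155]
  SqiIX TTCTTGAC/5: at [9, 17, 27, 39, 59, 71, 88, 98, 124, 132] ⇒ [14, 22, 32, 44, 64, 76, 93, 103, 129, 137]

All cut coordinates (distinct, sorted): [4, 14, 22, 32, 44, 49, 64, 76, 84, 93, 103, 120, 129, 137, 148, 155]

Fragment lengths:
  [0,4): 4 bp
  [4,14): 10 bp
  [14,22): 8 bp
  [22,32): 10 bp
  [32,44): 12 bp
  [44,49): 5 bp
  [49,64): 15 bp
  [64,76): 12 bp
  [76,84): 8 bp
  [84,93): 9 bp
  [93,103): 10 bp
  [103,120): 17 bp
  [120,129): 9 bp
  [129,137): 8 bp
  [137,148): 11 bp
  [148,155): 7 bp
  [155,167): 12 bp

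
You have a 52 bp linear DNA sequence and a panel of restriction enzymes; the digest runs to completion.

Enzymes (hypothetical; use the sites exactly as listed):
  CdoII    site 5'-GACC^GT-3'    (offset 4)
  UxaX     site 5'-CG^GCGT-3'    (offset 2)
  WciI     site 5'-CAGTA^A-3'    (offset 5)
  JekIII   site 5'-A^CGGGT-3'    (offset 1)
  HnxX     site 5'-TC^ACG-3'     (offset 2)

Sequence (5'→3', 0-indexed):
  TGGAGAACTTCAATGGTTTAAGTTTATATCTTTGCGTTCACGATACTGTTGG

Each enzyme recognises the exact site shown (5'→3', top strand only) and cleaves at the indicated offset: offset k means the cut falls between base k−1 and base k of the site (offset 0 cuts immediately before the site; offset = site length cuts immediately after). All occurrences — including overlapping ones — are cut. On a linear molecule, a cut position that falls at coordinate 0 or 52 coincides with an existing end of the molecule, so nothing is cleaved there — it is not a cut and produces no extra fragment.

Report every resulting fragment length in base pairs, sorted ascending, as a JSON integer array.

Scan for sites:
  CdoII (GACCGT, off=4): no sites
  UxaX (CGGCGT, off=2): no sites
  WciI (CAGTAA, off=5): no sites
  JekIII (ACGGGT, off=1): no sites
  HnxX TCACG/2: at [37] ⇒ [39]

All cut coordinates (distinct, sorted): [39]

Fragments:
  [0,39): 39 bp
  [39,52): 13 bp

[13,39]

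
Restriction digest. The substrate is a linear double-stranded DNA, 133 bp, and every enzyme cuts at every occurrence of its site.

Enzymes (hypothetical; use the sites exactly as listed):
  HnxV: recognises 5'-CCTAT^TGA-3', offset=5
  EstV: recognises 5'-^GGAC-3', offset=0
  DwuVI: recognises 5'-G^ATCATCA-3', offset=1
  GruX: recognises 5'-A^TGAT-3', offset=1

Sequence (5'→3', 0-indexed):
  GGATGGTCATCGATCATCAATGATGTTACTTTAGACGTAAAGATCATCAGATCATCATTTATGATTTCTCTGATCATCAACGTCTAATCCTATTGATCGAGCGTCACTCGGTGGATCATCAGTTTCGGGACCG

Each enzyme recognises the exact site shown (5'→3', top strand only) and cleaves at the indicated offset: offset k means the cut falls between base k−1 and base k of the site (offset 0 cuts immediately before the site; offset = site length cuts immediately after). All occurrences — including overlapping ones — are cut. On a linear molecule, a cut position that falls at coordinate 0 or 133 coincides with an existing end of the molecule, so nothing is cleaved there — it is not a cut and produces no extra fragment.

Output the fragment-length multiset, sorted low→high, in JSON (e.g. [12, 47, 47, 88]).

[6,8,8,11,11,12,13,21,21,22]

Scan for sites:
  HnxV CCTATTGA/5: at [88] ⇒ [93]
  EstV GGAC/0: at [127] ⇒ [127]
  DwuVI GATCATCA/1: at [11, 41, 49, 71, 113] ⇒ [12, 42, 50, 72, 114]
  GruX ATGAT/1: at [19, 60] ⇒ [20, 61]

All cut coordinates (distinct, sorted): [12, 20, 42, 50, 61, 72, 93, 114, 127]

Fragment lengths:
  [0,12): 12 bp
  [12,20): 8 bp
  [20,42): 22 bp
  [42,50): 8 bp
  [50,61): 11 bp
  [61,72): 11 bp
  [72,93): 21 bp
  [93,114): 21 bp
  [114,127): 13 bp
  [127,133): 6 bp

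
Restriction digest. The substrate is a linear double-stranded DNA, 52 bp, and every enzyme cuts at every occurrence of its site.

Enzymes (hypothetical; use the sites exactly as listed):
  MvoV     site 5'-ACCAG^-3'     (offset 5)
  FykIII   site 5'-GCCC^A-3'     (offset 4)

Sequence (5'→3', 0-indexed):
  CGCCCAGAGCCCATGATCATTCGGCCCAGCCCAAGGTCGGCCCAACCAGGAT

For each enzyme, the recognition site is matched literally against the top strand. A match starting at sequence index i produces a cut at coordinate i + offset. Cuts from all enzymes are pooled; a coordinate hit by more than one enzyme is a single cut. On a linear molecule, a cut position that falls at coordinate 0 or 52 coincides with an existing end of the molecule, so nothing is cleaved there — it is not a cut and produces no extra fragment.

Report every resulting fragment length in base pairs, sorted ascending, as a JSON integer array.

[3,5,5,6,7,11,15]

Per-enzyme occurrences:
  MvoV (ACCAG, off=5): starts [44] → cuts [49]
  FykIII (GCCCA, off=4): starts [1, 8, 23, 28, 39] → cuts [5, 12, 27, 32, 43]

All cut coordinates (distinct, sorted): [5, 12, 27, 32, 43, 49]

Fragments:
  [0,5): 5 bp
  [5,12): 7 bp
  [12,27): 15 bp
  [27,32): 5 bp
  [32,43): 11 bp
  [43,49): 6 bp
  [49,52): 3 bp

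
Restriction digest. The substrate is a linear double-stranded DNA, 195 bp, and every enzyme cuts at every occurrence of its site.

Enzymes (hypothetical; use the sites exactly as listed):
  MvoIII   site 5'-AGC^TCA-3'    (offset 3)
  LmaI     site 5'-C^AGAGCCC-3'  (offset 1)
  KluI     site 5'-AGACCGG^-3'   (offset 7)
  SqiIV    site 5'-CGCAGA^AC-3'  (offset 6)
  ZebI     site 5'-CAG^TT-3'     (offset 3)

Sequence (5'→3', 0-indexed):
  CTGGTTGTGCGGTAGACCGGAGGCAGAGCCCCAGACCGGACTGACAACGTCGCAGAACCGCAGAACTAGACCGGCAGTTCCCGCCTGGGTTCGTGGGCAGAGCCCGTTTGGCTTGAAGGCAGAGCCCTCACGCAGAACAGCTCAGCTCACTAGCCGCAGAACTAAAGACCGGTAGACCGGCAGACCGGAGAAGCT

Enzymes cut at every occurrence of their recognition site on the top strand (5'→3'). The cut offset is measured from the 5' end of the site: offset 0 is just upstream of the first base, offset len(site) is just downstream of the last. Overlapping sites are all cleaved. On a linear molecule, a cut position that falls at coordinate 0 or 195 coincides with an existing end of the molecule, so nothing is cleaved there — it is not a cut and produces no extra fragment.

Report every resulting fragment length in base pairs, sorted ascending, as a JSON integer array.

[3,4,5,5,7,8,8,8,10,12,14,15,16,17,20,21,22]

Per-enzyme occurrences:
  MvoIII AGCTCA/3: at [138, 143] ⇒ [141, 146]
  LmaI CAGAGCCC/1: at [23, 97, 119] ⇒ [24, 98, 120]
  KluI AGACCGG/7: at [13, 32, 67, 165, 173, 181] ⇒ [20, 39, 74, 172, 180, 188]
  SqiIV CGCAGAAC/6: at [50, 58, 130, 154] ⇒ [56, 64, 136, 160]
  ZebI CAGTT/3: at [74] ⇒ [77]

All cut coordinates (distinct, sorted): [20, 24, 39, 56, 64, 74, 77, 98, 120, 136, 141, 146, 160, 172, 180, 188]

Fragment lengths:
  [0,20): 20 bp
  [20,24): 4 bp
  [24,39): 15 bp
  [39,56): 17 bp
  [56,64): 8 bp
  [64,74): 10 bp
  [74,77): 3 bp
  [77,98): 21 bp
  [98,120): 22 bp
  [120,136): 16 bp
  [136,141): 5 bp
  [141,146): 5 bp
  [146,160): 14 bp
  [160,172): 12 bp
  [172,180): 8 bp
  [180,188): 8 bp
  [188,195): 7 bp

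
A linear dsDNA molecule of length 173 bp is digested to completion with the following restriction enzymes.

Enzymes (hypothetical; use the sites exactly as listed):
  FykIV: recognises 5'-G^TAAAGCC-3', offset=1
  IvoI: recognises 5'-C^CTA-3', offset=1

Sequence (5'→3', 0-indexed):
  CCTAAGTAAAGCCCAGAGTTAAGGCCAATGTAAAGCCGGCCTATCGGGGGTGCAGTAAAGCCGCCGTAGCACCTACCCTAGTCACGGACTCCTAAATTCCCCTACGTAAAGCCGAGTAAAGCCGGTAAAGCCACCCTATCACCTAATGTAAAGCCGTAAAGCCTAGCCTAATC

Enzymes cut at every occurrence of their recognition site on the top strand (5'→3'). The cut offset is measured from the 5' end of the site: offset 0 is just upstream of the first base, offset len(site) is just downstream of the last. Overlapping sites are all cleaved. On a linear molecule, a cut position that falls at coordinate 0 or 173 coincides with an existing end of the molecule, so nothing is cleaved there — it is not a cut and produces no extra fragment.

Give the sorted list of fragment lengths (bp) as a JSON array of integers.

Per-enzyme occurrences:
  FykIV GTAAAGCC/1: at [5, 29, 54, 105, 115, 124, 147, 155] ⇒ [6, 30, 55, 106, 116, 125, 148, 156]
  IvoI CCTA/1: at [0, 39, 71, 76, 90, 100, 134, 141, 161, 166] ⇒ [1, 40, 72, 77, 91, 101, 135, 142, 162, 167]

All cut coordinates (distinct, sorted): [1, 6, 30, 40, 55, 72, 77, 91, 101, 106, 116, 125, 135, 142, 148, 156, 162, 167]

Fragment lengths:
  [0,1): 1 bp
  [1,6): 5 bp
  [6,30): 24 bp
  [30,40): 10 bp
  [40,55): 15 bp
  [55,72): 17 bp
  [72,77): 5 bp
  [77,91): 14 bp
  [91,101): 10 bp
  [101,106): 5 bp
  [106,116): 10 bp
  [116,125): 9 bp
  [125,135): 10 bp
  [135,142): 7 bp
  [142,148): 6 bp
  [148,156): 8 bp
  [156,162): 6 bp
  [162,167): 5 bp
  [167,173): 6 bp

[1,5,5,5,5,6,6,6,7,8,9,10,10,10,10,14,15,17,24]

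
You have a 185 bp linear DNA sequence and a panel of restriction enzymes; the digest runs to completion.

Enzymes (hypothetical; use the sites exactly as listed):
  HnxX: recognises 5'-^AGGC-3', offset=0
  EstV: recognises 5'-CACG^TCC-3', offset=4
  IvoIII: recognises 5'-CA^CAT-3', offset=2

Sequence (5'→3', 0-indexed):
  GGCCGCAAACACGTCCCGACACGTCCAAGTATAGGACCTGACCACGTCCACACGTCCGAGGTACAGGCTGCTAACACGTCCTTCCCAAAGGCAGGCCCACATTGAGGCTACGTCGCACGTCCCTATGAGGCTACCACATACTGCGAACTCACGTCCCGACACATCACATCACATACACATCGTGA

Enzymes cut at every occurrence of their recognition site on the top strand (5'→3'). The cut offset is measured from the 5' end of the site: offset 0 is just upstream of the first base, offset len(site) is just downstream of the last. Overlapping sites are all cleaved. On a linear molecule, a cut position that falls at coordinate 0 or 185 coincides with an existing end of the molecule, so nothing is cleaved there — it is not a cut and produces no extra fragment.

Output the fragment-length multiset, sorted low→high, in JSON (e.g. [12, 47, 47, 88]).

[4,5,5,5,6,7,8,8,8,8,9,10,10,10,13,14,15,17,23]

Scan for sites:
  HnxX (AGGC, off=0): starts [64, 88, 92, 104, 127] → cuts [64, 88, 92, 104, 127]
  EstV (CACGTCC, off=4): starts [9, 19, 42, 50, 74, 115, 149] → cuts [13, 23, 46, 54, 78, 119, 153]
  IvoIII (CACAT, off=2): starts [97, 134, 159, 164, 169, 175] → cuts [99, 136, 161, 166, 171, 177]

Pooled cuts: [13, 23, 46, 54, 64, 78, 88, 92, 99, 104, 119, 127, 136, 153, 161, 166, 171, 177]

Fragments:
  [0,13): 13 bp
  [13,23): 10 bp
  [23,46): 23 bp
  [46,54): 8 bp
  [54,64): 10 bp
  [64,78): 14 bp
  [78,88): 10 bp
  [88,92): 4 bp
  [92,99): 7 bp
  [99,104): 5 bp
  [104,119): 15 bp
  [119,127): 8 bp
  [127,136): 9 bp
  [136,153): 17 bp
  [153,161): 8 bp
  [161,166): 5 bp
  [166,171): 5 bp
  [171,177): 6 bp
  [177,185): 8 bp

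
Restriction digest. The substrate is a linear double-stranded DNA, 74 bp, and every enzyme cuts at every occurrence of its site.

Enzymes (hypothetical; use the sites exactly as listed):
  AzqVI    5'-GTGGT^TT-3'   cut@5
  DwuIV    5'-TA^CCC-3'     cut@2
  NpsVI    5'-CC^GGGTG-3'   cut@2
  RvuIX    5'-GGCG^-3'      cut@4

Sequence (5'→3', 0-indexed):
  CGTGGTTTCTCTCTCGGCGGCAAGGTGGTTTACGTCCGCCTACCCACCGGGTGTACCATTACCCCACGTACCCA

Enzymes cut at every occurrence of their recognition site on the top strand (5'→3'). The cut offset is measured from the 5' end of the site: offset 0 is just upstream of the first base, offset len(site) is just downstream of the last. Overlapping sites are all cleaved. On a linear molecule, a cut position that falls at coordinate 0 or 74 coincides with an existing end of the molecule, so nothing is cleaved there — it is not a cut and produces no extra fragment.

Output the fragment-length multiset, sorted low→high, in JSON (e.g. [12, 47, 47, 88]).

Site scan:
  AzqVI (GTGGTTT, off=5): starts [1, 24] → cuts [6, 29]
  DwuIV (TACCC, off=2): starts [40, 59, 68] → cuts [42, 61, 70]
  NpsVI (CCGGGTG, off=2): starts [46] → cuts [48]
  RvuIX (GGCG, off=4): starts [15] → cuts [19]

All cut coordinates (distinct, sorted): [6, 19, 29, 42, 48, 61, 70]

Fragments:
  [0,6): 6 bp
  [6,19): 13 bp
  [19,29): 10 bp
  [29,42): 13 bp
  [42,48): 6 bp
  [48,61): 13 bp
  [61,70): 9 bp
  [70,74): 4 bp

[4,6,6,9,10,13,13,13]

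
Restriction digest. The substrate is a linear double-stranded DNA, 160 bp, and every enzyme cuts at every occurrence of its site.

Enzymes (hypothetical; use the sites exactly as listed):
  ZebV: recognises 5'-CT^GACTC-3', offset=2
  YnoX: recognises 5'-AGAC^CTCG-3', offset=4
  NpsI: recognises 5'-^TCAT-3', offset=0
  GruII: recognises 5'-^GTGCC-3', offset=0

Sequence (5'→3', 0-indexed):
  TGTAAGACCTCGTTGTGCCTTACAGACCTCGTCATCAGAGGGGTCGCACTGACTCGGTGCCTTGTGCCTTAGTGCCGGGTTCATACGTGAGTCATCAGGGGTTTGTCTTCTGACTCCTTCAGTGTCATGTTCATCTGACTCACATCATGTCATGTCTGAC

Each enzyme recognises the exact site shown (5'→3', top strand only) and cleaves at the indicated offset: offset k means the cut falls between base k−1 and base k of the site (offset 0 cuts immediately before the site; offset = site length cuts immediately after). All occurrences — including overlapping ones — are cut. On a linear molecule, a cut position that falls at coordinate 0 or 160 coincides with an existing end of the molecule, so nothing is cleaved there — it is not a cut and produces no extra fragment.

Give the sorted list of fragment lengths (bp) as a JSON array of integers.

Per-enzyme occurrences:
  ZebV CTGACTC/2: at [48, 109, 134] ⇒ [50, 111, 136]
  YnoX AGACCTCG/4: at [4, 23] ⇒ [8, 27]
  NpsI TCAT/0: at [31, 80, 91, 124, 130, 144, 149] ⇒ [31, 80, 91, 124, 130, 144, 149]
  GruII GTGCC/0: at [14, 56, 63, 71] ⇒ [14, 56, 63, 71]

Pooled cuts: [8, 14, 27, 31, 50, 56, 63, 71, 80, 91, 111, 124, 130, 136, 144, 149]

Fragments:
  [0,8): 8 bp
  [8,14): 6 bp
  [14,27): 13 bp
  [27,31): 4 bp
  [31,50): 19 bp
  [50,56): 6 bp
  [56,63): 7 bp
  [63,71): 8 bp
  [71,80): 9 bp
  [80,91): 11 bp
  [91,111): 20 bp
  [111,124): 13 bp
  [124,130): 6 bp
  [130,136): 6 bp
  [136,144): 8 bp
  [144,149): 5 bp
  [149,160): 11 bp

[4,5,6,6,6,6,7,8,8,8,9,11,11,13,13,19,20]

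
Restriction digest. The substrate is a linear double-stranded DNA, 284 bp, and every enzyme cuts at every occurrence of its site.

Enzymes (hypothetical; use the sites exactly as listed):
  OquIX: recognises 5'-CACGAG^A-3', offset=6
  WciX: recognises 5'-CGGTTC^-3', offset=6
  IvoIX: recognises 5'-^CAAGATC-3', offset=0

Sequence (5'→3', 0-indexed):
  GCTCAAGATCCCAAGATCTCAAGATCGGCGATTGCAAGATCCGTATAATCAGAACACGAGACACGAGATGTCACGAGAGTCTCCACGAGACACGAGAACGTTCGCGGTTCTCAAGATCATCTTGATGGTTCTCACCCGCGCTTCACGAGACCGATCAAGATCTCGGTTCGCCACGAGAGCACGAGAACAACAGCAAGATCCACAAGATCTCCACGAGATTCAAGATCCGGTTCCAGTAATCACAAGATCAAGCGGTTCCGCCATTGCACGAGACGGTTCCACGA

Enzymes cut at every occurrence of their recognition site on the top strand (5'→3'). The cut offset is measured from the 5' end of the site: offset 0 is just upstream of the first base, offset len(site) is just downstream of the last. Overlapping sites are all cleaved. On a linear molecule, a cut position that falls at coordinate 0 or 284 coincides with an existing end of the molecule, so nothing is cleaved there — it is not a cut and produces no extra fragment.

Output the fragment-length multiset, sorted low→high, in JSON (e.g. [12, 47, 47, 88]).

[1,3,3,5,6,7,7,7,8,8,8,8,8,9,9,10,12,13,14,14,14,15,15,16,26,38]

Per-enzyme occurrences:
  OquIX CACGAGA/6: at [54, 61, 71, 83, 90, 143, 171, 179, 211, 266] ⇒ [60, 67, 77, 89, 96, 149, 177, 185, 217, 272]
  WciX CGGTTC/6: at [104, 163, 227, 252, 273] ⇒ [110, 169, 233, 258, 279]
  IvoIX CAAGATC/0: at [3, 11, 19, 34, 111, 155, 193, 202, 220, 242] ⇒ [3, 11, 19, 34, 111, 155, 193, 202, 220, 242]

All cut coordinates (distinct, sorted): [3, 11, 19, 34, 60, 67, 77, 89, 96, 110, 111, 149, 155, 169, 177, 185, 193, 202, 217, 220, 233, 242, 258, 272, 279]

Fragment lengths:
  [0,3): 3 bp
  [3,11): 8 bp
  [11,19): 8 bp
  [19,34): 15 bp
  [34,60): 26 bp
  [60,67): 7 bp
  [67,77): 10 bp
  [77,89): 12 bp
  [89,96): 7 bp
  [96,110): 14 bp
  [110,111): 1 bp
  [111,149): 38 bp
  [149,155): 6 bp
  [155,169): 14 bp
  [169,177): 8 bp
  [177,185): 8 bp
  [185,193): 8 bp
  [193,202): 9 bp
  [202,217): 15 bp
  [217,220): 3 bp
  [220,233): 13 bp
  [233,242): 9 bp
  [242,258): 16 bp
  [258,272): 14 bp
  [272,279): 7 bp
  [279,284): 5 bp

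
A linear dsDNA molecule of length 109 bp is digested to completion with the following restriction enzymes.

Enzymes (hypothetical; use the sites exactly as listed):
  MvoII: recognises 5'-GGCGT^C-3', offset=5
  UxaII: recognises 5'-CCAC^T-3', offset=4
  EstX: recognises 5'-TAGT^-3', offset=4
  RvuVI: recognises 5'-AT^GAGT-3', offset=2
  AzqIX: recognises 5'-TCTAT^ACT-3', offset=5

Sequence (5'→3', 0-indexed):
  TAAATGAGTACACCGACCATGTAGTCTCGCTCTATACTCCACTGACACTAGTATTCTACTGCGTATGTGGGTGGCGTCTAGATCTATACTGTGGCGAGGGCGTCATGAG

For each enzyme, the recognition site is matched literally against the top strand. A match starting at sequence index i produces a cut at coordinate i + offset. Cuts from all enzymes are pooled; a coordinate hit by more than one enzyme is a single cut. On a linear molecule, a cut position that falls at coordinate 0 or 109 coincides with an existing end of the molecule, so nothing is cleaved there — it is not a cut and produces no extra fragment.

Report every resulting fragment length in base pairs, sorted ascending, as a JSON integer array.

[5,6,7,10,10,10,16,20,25]

Site scan:
  MvoII GGCGTC/5: at [72, 98] ⇒ [77, 103]
  UxaII CCACT/4: at [38] ⇒ [42]
  EstX TAGT/4: at [21, 48] ⇒ [25, 52]
  RvuVI ATGAGT/2: at [3] ⇒ [5]
  AzqIX TCTATACT/5: at [30, 82] ⇒ [35, 87]

Pooled cuts: [5, 25, 35, 42, 52, 77, 87, 103]

Fragment lengths:
  [0,5): 5 bp
  [5,25): 20 bp
  [25,35): 10 bp
  [35,42): 7 bp
  [42,52): 10 bp
  [52,77): 25 bp
  [77,87): 10 bp
  [87,103): 16 bp
  [103,109): 6 bp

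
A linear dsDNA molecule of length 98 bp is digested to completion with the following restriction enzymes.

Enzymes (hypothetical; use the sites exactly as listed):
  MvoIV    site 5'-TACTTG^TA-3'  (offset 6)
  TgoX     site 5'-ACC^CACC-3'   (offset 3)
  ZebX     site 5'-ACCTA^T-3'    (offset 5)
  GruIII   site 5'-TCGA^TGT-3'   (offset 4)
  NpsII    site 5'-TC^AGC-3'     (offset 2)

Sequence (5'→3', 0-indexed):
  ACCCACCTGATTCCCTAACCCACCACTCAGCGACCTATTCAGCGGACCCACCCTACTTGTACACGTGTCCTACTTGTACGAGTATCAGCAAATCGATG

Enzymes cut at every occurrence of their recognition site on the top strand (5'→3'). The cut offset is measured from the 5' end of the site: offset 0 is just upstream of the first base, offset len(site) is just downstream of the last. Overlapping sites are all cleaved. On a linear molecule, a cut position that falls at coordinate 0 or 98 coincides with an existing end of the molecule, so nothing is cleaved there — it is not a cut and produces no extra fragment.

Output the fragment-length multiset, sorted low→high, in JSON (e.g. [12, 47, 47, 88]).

[3,3,8,8,9,10,11,12,17,17]

Per-enzyme occurrences:
  MvoIV (TACTTGTA, off=6): starts [53, 70] → cuts [59, 76]
  TgoX (ACCCACC, off=3): starts [0, 17, 45] → cuts [3, 20, 48]
  ZebX (ACCTAT, off=5): starts [32] → cuts [37]
  GruIII (TCGATGT, off=4): no sites
  NpsII (TCAGC, off=2): starts [26, 38, 84] → cuts [28, 40, 86]

Pooled cuts: [3, 20, 28, 37, 40, 48, 59, 76, 86]

Fragment lengths:
  [0,3): 3 bp
  [3,20): 17 bp
  [20,28): 8 bp
  [28,37): 9 bp
  [37,40): 3 bp
  [40,48): 8 bp
  [48,59): 11 bp
  [59,76): 17 bp
  [76,86): 10 bp
  [86,98): 12 bp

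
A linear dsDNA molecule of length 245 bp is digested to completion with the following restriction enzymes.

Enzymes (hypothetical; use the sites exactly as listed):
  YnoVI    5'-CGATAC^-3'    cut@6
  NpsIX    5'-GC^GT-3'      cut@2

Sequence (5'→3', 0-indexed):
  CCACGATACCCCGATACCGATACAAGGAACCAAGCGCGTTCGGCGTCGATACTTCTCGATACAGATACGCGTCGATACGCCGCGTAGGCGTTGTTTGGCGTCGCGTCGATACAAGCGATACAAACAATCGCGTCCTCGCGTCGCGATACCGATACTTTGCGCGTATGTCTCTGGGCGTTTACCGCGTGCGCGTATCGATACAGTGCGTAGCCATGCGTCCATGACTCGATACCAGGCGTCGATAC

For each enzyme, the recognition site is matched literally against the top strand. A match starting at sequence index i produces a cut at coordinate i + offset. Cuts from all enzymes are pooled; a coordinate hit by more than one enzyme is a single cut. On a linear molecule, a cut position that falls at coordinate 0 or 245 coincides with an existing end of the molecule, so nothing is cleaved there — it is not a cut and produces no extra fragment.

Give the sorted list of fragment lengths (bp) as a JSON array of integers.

[5,5,5,5,6,6,6,6,7,7,8,8,8,8,8,8,8,9,9,9,10,10,10,10,10,10,14,14,16]

Scan for sites:
  YnoVI (CGATAC, off=6): starts [3, 11, 17, 46, 56, 72, 106, 115, 143, 149, 195, 226, 239] → cuts [9, 17, 23, 52, 62, 78, 112, 121, 149, 155, 201, 232] (position 245 is a terminus of the linear molecule — no cut)
  NpsIX (GCGT, off=2): starts [35, 42, 68, 81, 87, 97, 102, 129, 137, 160, 174, 183, 189, 204, 214, 235] → cuts [37, 44, 70, 83, 89, 99, 104, 131, 139, 162, 176, 185, 191, 206, 216, 237]

All cut coordinates (distinct, sorted): [9, 17, 23, 37, 44, 52, 62, 70, 78, 83, 89, 99, 104, 112, 121, 131, 139, 149, 155, 162, 176, 185, 191, 201, 206, 216, 232, 237]

Fragments:
  [0,9): 9 bp
  [9,17): 8 bp
  [17,23): 6 bp
  [23,37): 14 bp
  [37,44): 7 bp
  [44,52): 8 bp
  [52,62): 10 bp
  [62,70): 8 bp
  [70,78): 8 bp
  [78,83): 5 bp
  [83,89): 6 bp
  [89,99): 10 bp
  [99,104): 5 bp
  [104,112): 8 bp
  [112,121): 9 bp
  [121,131): 10 bp
  [131,139): 8 bp
  [139,149): 10 bp
  [149,155): 6 bp
  [155,162): 7 bp
  [162,176): 14 bp
  [176,185): 9 bp
  [185,191): 6 bp
  [191,201): 10 bp
  [201,206): 5 bp
  [206,216): 10 bp
  [216,232): 16 bp
  [232,237): 5 bp
  [237,245): 8 bp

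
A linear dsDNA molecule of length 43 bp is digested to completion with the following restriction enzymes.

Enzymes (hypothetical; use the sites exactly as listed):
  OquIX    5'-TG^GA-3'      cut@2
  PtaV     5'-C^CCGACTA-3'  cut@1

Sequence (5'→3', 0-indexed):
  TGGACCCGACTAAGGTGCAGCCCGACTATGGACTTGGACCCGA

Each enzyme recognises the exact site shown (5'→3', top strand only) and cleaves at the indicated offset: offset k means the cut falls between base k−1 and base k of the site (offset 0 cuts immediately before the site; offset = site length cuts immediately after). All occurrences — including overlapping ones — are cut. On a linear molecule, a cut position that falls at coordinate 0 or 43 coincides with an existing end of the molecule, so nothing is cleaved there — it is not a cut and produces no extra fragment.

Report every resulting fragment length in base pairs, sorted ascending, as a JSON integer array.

Per-enzyme occurrences:
  OquIX (TGGA, off=2): starts [0, 28, 34] → cuts [2, 30, 36]
  PtaV (CCCGACTA, off=1): starts [4, 20] → cuts [5, 21]

All cut coordinates (distinct, sorted): [2, 5, 21, 30, 36]

Fragments:
  [0,2): 2 bp
  [2,5): 3 bp
  [5,21): 16 bp
  [21,30): 9 bp
  [30,36): 6 bp
  [36,43): 7 bp

[2,3,6,7,9,16]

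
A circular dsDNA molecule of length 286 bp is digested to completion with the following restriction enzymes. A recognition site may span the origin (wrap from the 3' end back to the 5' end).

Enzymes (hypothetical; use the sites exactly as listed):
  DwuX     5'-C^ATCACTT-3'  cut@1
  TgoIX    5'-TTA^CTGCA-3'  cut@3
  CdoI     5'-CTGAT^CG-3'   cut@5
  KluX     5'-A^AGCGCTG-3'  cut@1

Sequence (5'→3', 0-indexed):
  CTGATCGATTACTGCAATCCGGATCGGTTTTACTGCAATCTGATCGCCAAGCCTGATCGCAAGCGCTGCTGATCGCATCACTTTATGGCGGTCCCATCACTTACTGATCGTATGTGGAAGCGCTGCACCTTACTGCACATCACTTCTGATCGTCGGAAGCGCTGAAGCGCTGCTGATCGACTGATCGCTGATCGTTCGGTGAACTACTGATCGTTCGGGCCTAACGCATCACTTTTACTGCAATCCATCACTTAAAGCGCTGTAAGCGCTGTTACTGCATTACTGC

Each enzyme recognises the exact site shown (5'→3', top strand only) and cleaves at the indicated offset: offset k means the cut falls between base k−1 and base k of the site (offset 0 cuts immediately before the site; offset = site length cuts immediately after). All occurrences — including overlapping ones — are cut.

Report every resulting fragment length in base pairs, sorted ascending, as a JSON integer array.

Scan for sites:
  DwuX (CATCACTT, off=1): starts [75, 94, 137, 226, 245] → cuts [76, 95, 138, 227, 246]
  TgoIX (TTACTGCA, off=3): starts [8, 29, 129, 234, 271] → cuts [11, 32, 132, 237, 274]
  CdoI (CTGATCG, off=5): starts [0, 39, 52, 68, 103, 145, 172, 180, 187, 206] → cuts [5, 44, 57, 73, 108, 150, 177, 185, 192, 211]
  KluX (AAGCGCTG, off=1): starts [60, 117, 156, 164, 254, 263] → cuts [61, 118, 157, 165, 255, 264]

All cut coordinates (distinct, sorted): [5, 11, 32, 44, 57, 61, 73, 76, 95, 108, 118, 132, 138, 150, 157, 165, 177, 185, 192, 211, 227, 237, 246, 255, 264, 274]

Fragment lengths:
  5→11: 6 bp
  11→32: 21 bp
  32→44: 12 bp
  44→57: 13 bp
  57→61: 4 bp
  61→73: 12 bp
  73→76: 3 bp
  76→95: 19 bp
  95→108: 13 bp
  108→118: 10 bp
  118→132: 14 bp
  132→138: 6 bp
  138→150: 12 bp
  150→157: 7 bp
  157→165: 8 bp
  165→177: 12 bp
  177→185: 8 bp
  185→192: 7 bp
  192→211: 19 bp
  211→227: 16 bp
  227→237: 10 bp
  237→246: 9 bp
  246→255: 9 bp
  255→264: 9 bp
  264→274: 10 bp
  274→5 (wrap): 286-274+5 = 17 bp

[3,4,6,6,7,7,8,8,9,9,9,10,10,10,12,12,12,12,13,13,14,16,17,19,19,21]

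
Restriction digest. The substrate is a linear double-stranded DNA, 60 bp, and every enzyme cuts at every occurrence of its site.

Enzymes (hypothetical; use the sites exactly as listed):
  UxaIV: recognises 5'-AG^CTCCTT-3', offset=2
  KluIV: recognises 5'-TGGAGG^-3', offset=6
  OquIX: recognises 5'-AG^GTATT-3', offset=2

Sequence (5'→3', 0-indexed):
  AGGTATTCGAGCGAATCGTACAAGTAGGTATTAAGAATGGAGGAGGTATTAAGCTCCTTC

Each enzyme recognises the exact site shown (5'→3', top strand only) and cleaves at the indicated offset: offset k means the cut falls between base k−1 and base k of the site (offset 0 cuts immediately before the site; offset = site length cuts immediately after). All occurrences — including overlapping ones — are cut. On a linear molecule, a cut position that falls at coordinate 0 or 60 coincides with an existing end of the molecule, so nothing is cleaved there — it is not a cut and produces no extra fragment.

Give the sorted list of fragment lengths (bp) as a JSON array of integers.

Site scan:
  UxaIV AGCTCCTT/2: at [51] ⇒ [53]
  KluIV TGGAGG/6: at [37] ⇒ [43]
  OquIX AGGTATT/2: at [0, 25, 43] ⇒ [2, 27, 45]

Pooled cuts: [2, 27, 43, 45, 53]

Fragment lengths:
  [0,2): 2 bp
  [2,27): 25 bp
  [27,43): 16 bp
  [43,45): 2 bp
  [45,53): 8 bp
  [53,60): 7 bp

[2,2,7,8,16,25]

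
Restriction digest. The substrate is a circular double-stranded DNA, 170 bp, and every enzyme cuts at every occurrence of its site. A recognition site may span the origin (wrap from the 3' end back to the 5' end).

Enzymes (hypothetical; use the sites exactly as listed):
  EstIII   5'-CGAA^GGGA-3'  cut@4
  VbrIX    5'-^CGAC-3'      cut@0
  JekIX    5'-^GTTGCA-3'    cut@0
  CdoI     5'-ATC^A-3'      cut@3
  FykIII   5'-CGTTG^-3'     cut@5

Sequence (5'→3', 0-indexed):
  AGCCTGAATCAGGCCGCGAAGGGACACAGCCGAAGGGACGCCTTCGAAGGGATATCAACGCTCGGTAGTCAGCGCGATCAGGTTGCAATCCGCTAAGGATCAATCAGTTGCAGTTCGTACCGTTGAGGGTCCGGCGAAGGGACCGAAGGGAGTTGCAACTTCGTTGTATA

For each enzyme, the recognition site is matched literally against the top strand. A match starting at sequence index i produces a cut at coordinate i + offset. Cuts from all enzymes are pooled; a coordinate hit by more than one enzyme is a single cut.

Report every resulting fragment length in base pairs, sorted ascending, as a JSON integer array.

[1,2,4,4,8,9,10,13,14,14,14,15,19,20,23]

Site scan:
  EstIII (CGAAGGGA, off=4): starts [16, 30, 44, 134, 143] → cuts [20, 34, 48, 138, 147]
  VbrIX (CGAC, off=0): no sites
  JekIX (GTTGCA, off=0): starts [81, 106, 151] → cuts [81, 106, 151]
  CdoI (ATCA, off=3): starts [7, 53, 76, 98, 102] → cuts [10, 56, 79, 101, 105]
  FykIII (CGTTG, off=5): starts [120, 161] → cuts [125, 166]

All cut coordinates (distinct, sorted): [10, 20, 34, 48, 56, 79, 81, 101, 105, 106, 125, 138, 147, 151, 166]

Fragments:
  10→20: 10 bp
  20→34: 14 bp
  34→48: 14 bp
  48→56: 8 bp
  56→79: 23 bp
  79→81: 2 bp
  81→101: 20 bp
  101→105: 4 bp
  105→106: 1 bp
  106→125: 19 bp
  125→138: 13 bp
  138→147: 9 bp
  147→151: 4 bp
  151→166: 15 bp
  166→10 (wrap): 170-166+10 = 14 bp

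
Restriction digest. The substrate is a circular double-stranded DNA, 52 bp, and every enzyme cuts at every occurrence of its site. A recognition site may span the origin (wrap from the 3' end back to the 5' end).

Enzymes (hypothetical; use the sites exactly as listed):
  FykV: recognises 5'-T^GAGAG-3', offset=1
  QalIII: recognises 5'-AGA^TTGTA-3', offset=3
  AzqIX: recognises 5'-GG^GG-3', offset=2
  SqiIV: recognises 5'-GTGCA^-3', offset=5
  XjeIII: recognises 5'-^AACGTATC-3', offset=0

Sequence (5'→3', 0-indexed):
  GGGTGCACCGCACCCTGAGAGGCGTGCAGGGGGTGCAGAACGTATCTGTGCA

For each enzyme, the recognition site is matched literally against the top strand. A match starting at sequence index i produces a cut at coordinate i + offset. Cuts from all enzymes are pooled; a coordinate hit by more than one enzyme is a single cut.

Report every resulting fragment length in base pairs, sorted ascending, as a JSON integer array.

Per-enzyme occurrences:
  FykV TGAGAG/1: at [15] ⇒ [16]
  QalIII (AGATTGTA, off=3): no sites
  AzqIX GGGG/2: at [28, 29] ⇒ [30, 31]
  SqiIV GTGCA/5: at [2, 23, 32, 47] ⇒ [0, 7, 28, 37]
  XjeIII AACGTATC/0: at [38] ⇒ [38]

All cut coordinates (distinct, sorted): [0, 7, 16, 28, 30, 31, 37, 38]

Fragment lengths:
  0→7: 7 bp
  7→16: 9 bp
  16→28: 12 bp
  28→30: 2 bp
  30→31: 1 bp
  31→37: 6 bp
  37→38: 1 bp
  38→0 (wrap): 52-38+0 = 14 bp

[1,1,2,6,7,9,12,14]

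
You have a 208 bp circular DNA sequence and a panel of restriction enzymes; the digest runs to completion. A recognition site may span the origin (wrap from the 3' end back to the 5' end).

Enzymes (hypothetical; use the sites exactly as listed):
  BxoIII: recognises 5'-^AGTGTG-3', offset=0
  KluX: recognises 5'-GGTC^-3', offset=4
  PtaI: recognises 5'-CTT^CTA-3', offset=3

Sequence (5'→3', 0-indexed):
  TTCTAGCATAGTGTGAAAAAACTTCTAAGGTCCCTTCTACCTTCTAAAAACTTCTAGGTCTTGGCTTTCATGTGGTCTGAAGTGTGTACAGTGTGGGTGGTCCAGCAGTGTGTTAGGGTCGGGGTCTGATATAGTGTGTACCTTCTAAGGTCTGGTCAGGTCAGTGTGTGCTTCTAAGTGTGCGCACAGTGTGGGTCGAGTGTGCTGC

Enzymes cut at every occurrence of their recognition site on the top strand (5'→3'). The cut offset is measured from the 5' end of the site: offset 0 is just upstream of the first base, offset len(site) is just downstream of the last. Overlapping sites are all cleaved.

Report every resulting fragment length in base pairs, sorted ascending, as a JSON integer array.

[1,3,3,4,4,5,5,6,6,7,7,7,8,8,9,10,10,11,11,12,12,13,14,15,17]

Scan for sites:
  BxoIII AGTGTG/0: at [9, 80, 89, 106, 132, 162, 176, 187, 198] ⇒ [9, 80, 89, 106, 132, 162, 176, 187, 198]
  KluX GGTC/4: at [28, 56, 73, 98, 116, 122, 148, 153, 158, 193] ⇒ [32, 60, 77, 102, 120, 126, 152, 157, 162, 197]
  PtaI CTTCTA/3: at [21, 33, 40, 50, 141, 170, 207] ⇒ [2, 24, 36, 43, 53, 144, 173]

All cut coordinates (distinct, sorted): [2, 9, 24, 32, 36, 43, 53, 60, 77, 80, 89, 102, 106, 120, 126, 132, 144, 152, 157, 162, 173, 176, 187, 197, 198]

Fragment lengths:
  2→9: 7 bp
  9→24: 15 bp
  24→32: 8 bp
  32→36: 4 bp
  36→43: 7 bp
  43→53: 10 bp
  53→60: 7 bp
  60→77: 17 bp
  77→80: 3 bp
  80→89: 9 bp
  89→102: 13 bp
  102→106: 4 bp
  106→120: 14 bp
  120→126: 6 bp
  126→132: 6 bp
  132→144: 12 bp
  144→152: 8 bp
  152→157: 5 bp
  157→162: 5 bp
  162→173: 11 bp
  173→176: 3 bp
  176→187: 11 bp
  187→197: 10 bp
  197→198: 1 bp
  198→2 (wrap): 208-198+2 = 12 bp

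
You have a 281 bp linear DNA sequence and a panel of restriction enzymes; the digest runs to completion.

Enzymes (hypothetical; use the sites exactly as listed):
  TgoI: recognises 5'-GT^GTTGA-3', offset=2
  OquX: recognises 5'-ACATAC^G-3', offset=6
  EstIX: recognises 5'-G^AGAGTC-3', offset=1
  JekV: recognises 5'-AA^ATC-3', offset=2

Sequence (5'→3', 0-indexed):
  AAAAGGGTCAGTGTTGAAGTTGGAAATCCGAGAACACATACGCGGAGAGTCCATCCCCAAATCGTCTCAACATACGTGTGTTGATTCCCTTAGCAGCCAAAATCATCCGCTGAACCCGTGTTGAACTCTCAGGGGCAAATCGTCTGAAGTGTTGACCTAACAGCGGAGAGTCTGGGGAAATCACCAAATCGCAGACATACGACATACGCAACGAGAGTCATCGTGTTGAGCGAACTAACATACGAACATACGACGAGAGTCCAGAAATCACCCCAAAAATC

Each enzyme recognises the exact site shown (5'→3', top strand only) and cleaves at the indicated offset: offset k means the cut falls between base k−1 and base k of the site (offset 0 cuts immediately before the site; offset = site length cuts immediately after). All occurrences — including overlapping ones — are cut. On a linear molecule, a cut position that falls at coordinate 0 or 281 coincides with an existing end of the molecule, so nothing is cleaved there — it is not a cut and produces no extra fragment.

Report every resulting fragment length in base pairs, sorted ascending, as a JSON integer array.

Per-enzyme occurrences:
  TgoI GTGTTGA/2: at [10, 77, 117, 148, 222] ⇒ [12, 79, 119, 150, 224]
  OquX ACATACG/6: at [35, 69, 194, 201, 237, 245] ⇒ [41, 75, 200, 207, 243, 251]
  EstIX GAGAGTC/1: at [44, 165, 212, 254] ⇒ [45, 166, 213, 255]
  JekV AAATC/2: at [23, 58, 99, 136, 177, 185, 264, 276] ⇒ [25, 60, 101, 138, 179, 187, 266, 278]

All cut coordinates (distinct, sorted): [12, 25, 41, 45, 60, 75, 79, 101, 119, 138, 150, 166, 179, 187, 200, 207, 213, 224, 243, 251, 255, 266, 278]

Fragment lengths:
  [0,12): 12 bp
  [12,25): 13 bp
  [25,41): 16 bp
  [41,45): 4 bp
  [45,60): 15 bp
  [60,75): 15 bp
  [75,79): 4 bp
  [79,101): 22 bp
  [101,119): 18 bp
  [119,138): 19 bp
  [138,150): 12 bp
  [150,166): 16 bp
  [166,179): 13 bp
  [179,187): 8 bp
  [187,200): 13 bp
  [200,207): 7 bp
  [207,213): 6 bp
  [213,224): 11 bp
  [224,243): 19 bp
  [243,251): 8 bp
  [251,255): 4 bp
  [255,266): 11 bp
  [266,278): 12 bp
  [278,281): 3 bp

[3,4,4,4,6,7,8,8,11,11,12,12,12,13,13,13,15,15,16,16,18,19,19,22]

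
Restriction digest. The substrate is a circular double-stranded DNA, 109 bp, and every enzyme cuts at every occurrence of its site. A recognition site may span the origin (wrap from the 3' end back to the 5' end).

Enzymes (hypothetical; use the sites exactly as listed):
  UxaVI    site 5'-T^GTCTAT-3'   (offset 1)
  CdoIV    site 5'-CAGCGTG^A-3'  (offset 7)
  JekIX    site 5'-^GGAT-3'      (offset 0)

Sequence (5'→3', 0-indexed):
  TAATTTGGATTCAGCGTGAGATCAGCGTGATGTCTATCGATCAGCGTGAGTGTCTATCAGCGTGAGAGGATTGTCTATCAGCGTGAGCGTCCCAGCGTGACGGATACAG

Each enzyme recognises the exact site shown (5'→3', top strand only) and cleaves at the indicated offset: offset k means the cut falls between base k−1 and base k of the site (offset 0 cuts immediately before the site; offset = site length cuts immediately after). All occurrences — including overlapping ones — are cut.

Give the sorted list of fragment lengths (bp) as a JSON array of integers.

Site scan:
  UxaVI TGTCTAT/1: at [30, 50, 71] ⇒ [31, 51, 72]
  CdoIV CAGCGTGA/7: at [11, 22, 41, 57, 78, 92] ⇒ [18, 29, 48, 64, 85, 99]
  JekIX GGAT/0: at [6, 67, 101] ⇒ [6, 67, 101]

All cut coordinates (distinct, sorted): [6, 18, 29, 31, 48, 51, 64, 67, 72, 85, 99, 101]

Fragment lengths:
  6→18: 12 bp
  18→29: 11 bp
  29→31: 2 bp
  31→48: 17 bp
  48→51: 3 bp
  51→64: 13 bp
  64→67: 3 bp
  67→72: 5 bp
  72→85: 13 bp
  85→99: 14 bp
  99→101: 2 bp
  101→6 (wrap): 109-101+6 = 14 bp

[2,2,3,3,5,11,12,13,13,14,14,17]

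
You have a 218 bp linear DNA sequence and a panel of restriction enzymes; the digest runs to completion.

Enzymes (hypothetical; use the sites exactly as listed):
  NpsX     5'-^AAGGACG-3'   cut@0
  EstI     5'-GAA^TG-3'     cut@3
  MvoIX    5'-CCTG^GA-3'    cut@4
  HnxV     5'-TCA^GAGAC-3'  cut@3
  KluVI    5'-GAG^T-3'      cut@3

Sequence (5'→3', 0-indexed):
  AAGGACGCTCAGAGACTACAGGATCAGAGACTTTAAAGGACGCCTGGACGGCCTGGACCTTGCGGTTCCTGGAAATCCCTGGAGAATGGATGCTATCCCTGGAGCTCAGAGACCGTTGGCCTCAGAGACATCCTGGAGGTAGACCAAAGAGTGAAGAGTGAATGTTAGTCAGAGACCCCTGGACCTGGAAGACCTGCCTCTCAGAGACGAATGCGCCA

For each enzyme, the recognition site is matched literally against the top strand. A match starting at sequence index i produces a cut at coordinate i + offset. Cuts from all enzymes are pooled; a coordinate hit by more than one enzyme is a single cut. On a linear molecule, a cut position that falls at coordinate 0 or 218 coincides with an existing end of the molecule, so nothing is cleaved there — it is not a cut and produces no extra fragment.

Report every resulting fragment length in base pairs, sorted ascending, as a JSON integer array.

Scan for sites:
  NpsX (AAGGACG, off=0): starts [0, 35] → cuts [35] (position 0 is a terminus of the linear molecule — no cut)
  EstI (GAATG, off=3): starts [83, 159, 208] → cuts [86, 162, 211]
  MvoIX (CCTGGA, off=4): starts [42, 51, 67, 77, 97, 131, 177, 183] → cuts [46, 55, 71, 81, 101, 135, 181, 187]
  HnxV (TCAGAGAC, off=3): starts [8, 23, 105, 121, 168, 200] → cuts [11, 26, 108, 124, 171, 203]
  KluVI (GAGT, off=3): starts [148, 155] → cuts [151, 158]

All cut coordinates (distinct, sorted): [11, 26, 35, 46, 55, 71, 81, 86, 101, 108, 124, 135, 151, 158, 162, 171, 181, 187, 203, 211]

Fragments:
  [0,11): 11 bp
  [11,26): 15 bp
  [26,35): 9 bp
  [35,46): 11 bp
  [46,55): 9 bp
  [55,71): 16 bp
  [71,81): 10 bp
  [81,86): 5 bp
  [86,101): 15 bp
  [101,108): 7 bp
  [108,124): 16 bp
  [124,135): 11 bp
  [135,151): 16 bp
  [151,158): 7 bp
  [158,162): 4 bp
  [162,171): 9 bp
  [171,181): 10 bp
  [181,187): 6 bp
  [187,203): 16 bp
  [203,211): 8 bp
  [211,218): 7 bp

[4,5,6,7,7,7,8,9,9,9,10,10,11,11,11,15,15,16,16,16,16]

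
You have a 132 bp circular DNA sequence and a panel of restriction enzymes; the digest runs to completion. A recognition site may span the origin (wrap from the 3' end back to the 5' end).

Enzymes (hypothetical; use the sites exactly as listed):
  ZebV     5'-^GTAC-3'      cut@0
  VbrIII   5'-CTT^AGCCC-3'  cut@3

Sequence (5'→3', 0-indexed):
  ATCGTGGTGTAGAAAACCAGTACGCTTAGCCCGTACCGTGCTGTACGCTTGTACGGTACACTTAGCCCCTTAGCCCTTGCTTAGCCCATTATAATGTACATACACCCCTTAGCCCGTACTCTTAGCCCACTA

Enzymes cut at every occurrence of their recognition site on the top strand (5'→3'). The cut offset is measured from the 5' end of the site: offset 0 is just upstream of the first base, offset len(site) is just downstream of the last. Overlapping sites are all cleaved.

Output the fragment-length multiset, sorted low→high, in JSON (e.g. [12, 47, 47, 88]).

Scan for sites:
  ZebV (GTAC, off=0): starts [19, 32, 42, 50, 55, 95, 115] → cuts [19, 32, 42, 50, 55, 95, 115]
  VbrIII (CTTAGCCC, off=3): starts [24, 60, 68, 79, 107, 120] → cuts [27, 63, 71, 82, 110, 123]

All cut coordinates (distinct, sorted): [19, 27, 32, 42, 50, 55, 63, 71, 82, 95, 110, 115, 123]

Fragment lengths:
  19→27: 8 bp
  27→32: 5 bp
  32→42: 10 bp
  42→50: 8 bp
  50→55: 5 bp
  55→63: 8 bp
  63→71: 8 bp
  71→82: 11 bp
  82→95: 13 bp
  95→110: 15 bp
  110→115: 5 bp
  115→123: 8 bp
  123→19 (wrap): 132-123+19 = 28 bp

[5,5,5,8,8,8,8,8,10,11,13,15,28]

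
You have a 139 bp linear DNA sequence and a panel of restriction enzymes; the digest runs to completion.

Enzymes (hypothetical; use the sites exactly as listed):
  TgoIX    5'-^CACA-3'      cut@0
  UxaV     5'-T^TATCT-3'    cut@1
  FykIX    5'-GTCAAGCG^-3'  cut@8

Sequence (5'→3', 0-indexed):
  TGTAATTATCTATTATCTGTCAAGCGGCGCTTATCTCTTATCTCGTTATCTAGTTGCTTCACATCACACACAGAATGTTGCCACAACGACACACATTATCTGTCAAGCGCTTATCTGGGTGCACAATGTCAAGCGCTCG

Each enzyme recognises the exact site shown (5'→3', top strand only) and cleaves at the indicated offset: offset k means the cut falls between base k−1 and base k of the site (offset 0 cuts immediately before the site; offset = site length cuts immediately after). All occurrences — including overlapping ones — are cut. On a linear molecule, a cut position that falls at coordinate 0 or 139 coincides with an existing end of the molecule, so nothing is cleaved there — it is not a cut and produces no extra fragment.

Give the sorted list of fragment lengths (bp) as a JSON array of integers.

[2,2,2,2,4,5,5,5,6,7,7,8,8,10,13,13,13,13,14]

Site scan:
  TgoIX CACA/0: at [59, 64, 66, 68, 81, 89, 91, 121] ⇒ [59, 64, 66, 68, 81, 89, 91, 121]
  UxaV TTATCT/1: at [5, 12, 30, 37, 45, 95, 110] ⇒ [6, 13, 31, 38, 46, 96, 111]
  FykIX GTCAAGCG/8: at [18, 101, 127] ⇒ [26, 109, 135]

All cut coordinates (distinct, sorted): [6, 13, 26, 31, 38, 46, 59, 64, 66, 68, 81, 89, 91, 96, 109, 111, 121, 135]

Fragments:
  [0,6): 6 bp
  [6,13): 7 bp
  [13,26): 13 bp
  [26,31): 5 bp
  [31,38): 7 bp
  [38,46): 8 bp
  [46,59): 13 bp
  [59,64): 5 bp
  [64,66): 2 bp
  [66,68): 2 bp
  [68,81): 13 bp
  [81,89): 8 bp
  [89,91): 2 bp
  [91,96): 5 bp
  [96,109): 13 bp
  [109,111): 2 bp
  [111,121): 10 bp
  [121,135): 14 bp
  [135,139): 4 bp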